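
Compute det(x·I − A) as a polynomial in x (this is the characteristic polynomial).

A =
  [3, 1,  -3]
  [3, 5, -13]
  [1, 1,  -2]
x^3 - 6*x^2 + 12*x - 8

Expanding det(x·I − A) (e.g. by cofactor expansion or by noting that A is similar to its Jordan form J, which has the same characteristic polynomial as A) gives
  χ_A(x) = x^3 - 6*x^2 + 12*x - 8
which factors as (x - 2)^3. The eigenvalues (with algebraic multiplicities) are λ = 2 with multiplicity 3.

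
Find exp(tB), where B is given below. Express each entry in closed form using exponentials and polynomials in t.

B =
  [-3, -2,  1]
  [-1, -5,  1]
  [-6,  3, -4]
e^{tB} =
  [-3*t^2*exp(-4*t)/2 + t*exp(-4*t) + exp(-4*t), 3*t^2*exp(-4*t)/2 - 2*t*exp(-4*t), -t^2*exp(-4*t)/2 + t*exp(-4*t)]
  [-3*t^2*exp(-4*t) - t*exp(-4*t), 3*t^2*exp(-4*t) - t*exp(-4*t) + exp(-4*t), -t^2*exp(-4*t) + t*exp(-4*t)]
  [-9*t^2*exp(-4*t)/2 - 6*t*exp(-4*t), 9*t^2*exp(-4*t)/2 + 3*t*exp(-4*t), -3*t^2*exp(-4*t)/2 + exp(-4*t)]

Strategy: write B = P · J · P⁻¹ where J is a Jordan canonical form, so e^{tB} = P · e^{tJ} · P⁻¹, and e^{tJ} can be computed block-by-block.

B has Jordan form
J =
  [-4,  1,  0]
  [ 0, -4,  1]
  [ 0,  0, -4]
(up to reordering of blocks).

Per-block formulas:
  For a 3×3 Jordan block J_3(-4): exp(t · J_3(-4)) = e^(-4t)·(I + t·N + (t^2/2)·N^2), where N is the 3×3 nilpotent shift.

After assembling e^{tJ} and conjugating by P, we get:

e^{tB} =
  [-3*t^2*exp(-4*t)/2 + t*exp(-4*t) + exp(-4*t), 3*t^2*exp(-4*t)/2 - 2*t*exp(-4*t), -t^2*exp(-4*t)/2 + t*exp(-4*t)]
  [-3*t^2*exp(-4*t) - t*exp(-4*t), 3*t^2*exp(-4*t) - t*exp(-4*t) + exp(-4*t), -t^2*exp(-4*t) + t*exp(-4*t)]
  [-9*t^2*exp(-4*t)/2 - 6*t*exp(-4*t), 9*t^2*exp(-4*t)/2 + 3*t*exp(-4*t), -3*t^2*exp(-4*t)/2 + exp(-4*t)]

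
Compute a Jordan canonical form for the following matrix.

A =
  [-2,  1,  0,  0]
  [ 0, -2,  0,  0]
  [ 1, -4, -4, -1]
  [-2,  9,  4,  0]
J_2(-2) ⊕ J_2(-2)

The characteristic polynomial is
  det(x·I − A) = x^4 + 8*x^3 + 24*x^2 + 32*x + 16 = (x + 2)^4

Eigenvalues and multiplicities (the geometric multiplicity of λ is n − rank(A − λI), which equals the number of Jordan blocks for λ):
  λ = -2: algebraic multiplicity = 4, geometric multiplicity = 2

Determining the block sizes for each eigenvalue:
  λ = -2: with am = 4 and gm = 2, the partition is not yet determined (e.g. several partitions of 4 into 2 parts exist). Let N = A − (-2)·I. Computing rank(N^1) = 2, rank(N^2) = 0; the number of blocks of size ≥ j is rank(N^{j−1}) − rank(N^j), giving [2, 2]. So we have 2 block(s) of size 2 → block sizes [2, 2]

Assembling the blocks gives a Jordan form
J =
  [-2,  1,  0,  0]
  [ 0, -2,  0,  0]
  [ 0,  0, -2,  1]
  [ 0,  0,  0, -2]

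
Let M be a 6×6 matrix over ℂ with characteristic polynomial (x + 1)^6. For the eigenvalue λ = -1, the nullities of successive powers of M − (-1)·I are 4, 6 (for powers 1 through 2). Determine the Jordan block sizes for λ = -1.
Block sizes for λ = -1: [2, 2, 1, 1]

From the dimensions of kernels of powers, the number of Jordan blocks of size at least j is d_j − d_{j−1} where d_j = dim ker(N^j) (with d_0 = 0). Computing the differences gives [4, 2].
The number of blocks of size exactly k is (#blocks of size ≥ k) − (#blocks of size ≥ k + 1), so the partition is: 2 block(s) of size 1, 2 block(s) of size 2.
In nonincreasing order the block sizes are [2, 2, 1, 1].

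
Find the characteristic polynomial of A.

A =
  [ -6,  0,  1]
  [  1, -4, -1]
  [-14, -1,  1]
x^3 + 9*x^2 + 27*x + 27

Expanding det(x·I − A) (e.g. by cofactor expansion or by noting that A is similar to its Jordan form J, which has the same characteristic polynomial as A) gives
  χ_A(x) = x^3 + 9*x^2 + 27*x + 27
which factors as (x + 3)^3. The eigenvalues (with algebraic multiplicities) are λ = -3 with multiplicity 3.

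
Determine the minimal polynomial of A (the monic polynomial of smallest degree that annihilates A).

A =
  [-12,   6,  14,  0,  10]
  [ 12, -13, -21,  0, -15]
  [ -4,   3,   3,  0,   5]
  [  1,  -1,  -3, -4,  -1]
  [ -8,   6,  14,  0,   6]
x^2 + 8*x + 16

The characteristic polynomial is χ_A(x) = (x + 4)^5, so the eigenvalues are known. The minimal polynomial is
  m_A(x) = Π_λ (x − λ)^{k_λ}
where k_λ is the size of the *largest* Jordan block for λ (equivalently, the smallest k with (A − λI)^k v = 0 for every generalised eigenvector v of λ).

  λ = -4: largest Jordan block has size 2, contributing (x + 4)^2

So m_A(x) = (x + 4)^2 = x^2 + 8*x + 16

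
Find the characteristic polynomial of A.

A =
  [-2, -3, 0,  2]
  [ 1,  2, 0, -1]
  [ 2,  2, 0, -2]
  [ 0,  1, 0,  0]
x^4

Expanding det(x·I − A) (e.g. by cofactor expansion or by noting that A is similar to its Jordan form J, which has the same characteristic polynomial as A) gives
  χ_A(x) = x^4
which factors as x^4. The eigenvalues (with algebraic multiplicities) are λ = 0 with multiplicity 4.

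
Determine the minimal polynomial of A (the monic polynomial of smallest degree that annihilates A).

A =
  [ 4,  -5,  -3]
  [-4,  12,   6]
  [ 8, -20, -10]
x^2 - 4*x + 4

The characteristic polynomial is χ_A(x) = (x - 2)^3, so the eigenvalues are known. The minimal polynomial is
  m_A(x) = Π_λ (x − λ)^{k_λ}
where k_λ is the size of the *largest* Jordan block for λ (equivalently, the smallest k with (A − λI)^k v = 0 for every generalised eigenvector v of λ).

  λ = 2: largest Jordan block has size 2, contributing (x − 2)^2

So m_A(x) = (x - 2)^2 = x^2 - 4*x + 4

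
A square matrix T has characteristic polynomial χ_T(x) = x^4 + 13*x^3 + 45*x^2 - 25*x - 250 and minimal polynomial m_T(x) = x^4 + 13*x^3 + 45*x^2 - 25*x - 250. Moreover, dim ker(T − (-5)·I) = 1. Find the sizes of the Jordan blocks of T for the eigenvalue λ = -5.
Block sizes for λ = -5: [3]

Step 1 — from the characteristic polynomial, algebraic multiplicity of λ = -5 is 3. From dim ker(T − (-5)·I) = 1, there are exactly 1 Jordan blocks for λ = -5.
Step 2 — from the minimal polynomial, the factor (x + 5)^3 tells us the largest block for λ = -5 has size 3.
Step 3 — with total size 3, 1 blocks, and largest block 3, the block sizes (in nonincreasing order) are [3].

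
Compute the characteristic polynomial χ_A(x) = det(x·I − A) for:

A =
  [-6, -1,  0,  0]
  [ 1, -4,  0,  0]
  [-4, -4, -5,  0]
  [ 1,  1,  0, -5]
x^4 + 20*x^3 + 150*x^2 + 500*x + 625

Expanding det(x·I − A) (e.g. by cofactor expansion or by noting that A is similar to its Jordan form J, which has the same characteristic polynomial as A) gives
  χ_A(x) = x^4 + 20*x^3 + 150*x^2 + 500*x + 625
which factors as (x + 5)^4. The eigenvalues (with algebraic multiplicities) are λ = -5 with multiplicity 4.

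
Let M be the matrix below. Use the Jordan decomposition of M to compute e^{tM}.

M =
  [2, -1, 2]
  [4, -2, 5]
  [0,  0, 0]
e^{tM} =
  [2*t + 1, -t, -t^2/2 + 2*t]
  [4*t, 1 - 2*t, -t^2 + 5*t]
  [0, 0, 1]

Strategy: write M = P · J · P⁻¹ where J is a Jordan canonical form, so e^{tM} = P · e^{tJ} · P⁻¹, and e^{tJ} can be computed block-by-block.

M has Jordan form
J =
  [0, 1, 0]
  [0, 0, 1]
  [0, 0, 0]
(up to reordering of blocks).

Per-block formulas:
  For a 3×3 Jordan block J_3(0): exp(t · J_3(0)) = e^(0t)·(I + t·N + (t^2/2)·N^2), where N is the 3×3 nilpotent shift.

After assembling e^{tJ} and conjugating by P, we get:

e^{tM} =
  [2*t + 1, -t, -t^2/2 + 2*t]
  [4*t, 1 - 2*t, -t^2 + 5*t]
  [0, 0, 1]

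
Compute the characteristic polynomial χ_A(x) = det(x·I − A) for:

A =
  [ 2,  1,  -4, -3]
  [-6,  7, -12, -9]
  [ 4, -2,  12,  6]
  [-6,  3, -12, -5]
x^4 - 16*x^3 + 96*x^2 - 256*x + 256

Expanding det(x·I − A) (e.g. by cofactor expansion or by noting that A is similar to its Jordan form J, which has the same characteristic polynomial as A) gives
  χ_A(x) = x^4 - 16*x^3 + 96*x^2 - 256*x + 256
which factors as (x - 4)^4. The eigenvalues (with algebraic multiplicities) are λ = 4 with multiplicity 4.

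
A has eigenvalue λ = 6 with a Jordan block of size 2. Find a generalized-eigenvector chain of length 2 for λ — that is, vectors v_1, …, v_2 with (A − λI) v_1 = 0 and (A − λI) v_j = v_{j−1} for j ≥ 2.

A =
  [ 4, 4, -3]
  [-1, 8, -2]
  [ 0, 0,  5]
A Jordan chain for λ = 6 of length 2:
v_1 = (-2, -1, 0)ᵀ
v_2 = (1, 0, 0)ᵀ

Let N = A − (6)·I. We want v_2 with N^2 v_2 = 0 but N^1 v_2 ≠ 0; then v_{j-1} := N · v_j for j = 2, …, 2.

Pick v_2 = (1, 0, 0)ᵀ.
Then v_1 = N · v_2 = (-2, -1, 0)ᵀ.

Sanity check: (A − (6)·I) v_1 = (0, 0, 0)ᵀ = 0. ✓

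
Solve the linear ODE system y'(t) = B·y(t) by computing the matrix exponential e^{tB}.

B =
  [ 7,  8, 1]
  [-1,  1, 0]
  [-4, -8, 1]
e^{tB} =
  [2*t^2*exp(3*t) + 4*t*exp(3*t) + exp(3*t), 4*t^2*exp(3*t) + 8*t*exp(3*t), t^2*exp(3*t) + t*exp(3*t)]
  [-t^2*exp(3*t) - t*exp(3*t), -2*t^2*exp(3*t) - 2*t*exp(3*t) + exp(3*t), -t^2*exp(3*t)/2]
  [-4*t*exp(3*t), -8*t*exp(3*t), -2*t*exp(3*t) + exp(3*t)]

Strategy: write B = P · J · P⁻¹ where J is a Jordan canonical form, so e^{tB} = P · e^{tJ} · P⁻¹, and e^{tJ} can be computed block-by-block.

B has Jordan form
J =
  [3, 1, 0]
  [0, 3, 1]
  [0, 0, 3]
(up to reordering of blocks).

Per-block formulas:
  For a 3×3 Jordan block J_3(3): exp(t · J_3(3)) = e^(3t)·(I + t·N + (t^2/2)·N^2), where N is the 3×3 nilpotent shift.

After assembling e^{tJ} and conjugating by P, we get:

e^{tB} =
  [2*t^2*exp(3*t) + 4*t*exp(3*t) + exp(3*t), 4*t^2*exp(3*t) + 8*t*exp(3*t), t^2*exp(3*t) + t*exp(3*t)]
  [-t^2*exp(3*t) - t*exp(3*t), -2*t^2*exp(3*t) - 2*t*exp(3*t) + exp(3*t), -t^2*exp(3*t)/2]
  [-4*t*exp(3*t), -8*t*exp(3*t), -2*t*exp(3*t) + exp(3*t)]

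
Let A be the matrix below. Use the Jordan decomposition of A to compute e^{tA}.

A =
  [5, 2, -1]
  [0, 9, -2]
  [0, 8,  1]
e^{tA} =
  [exp(5*t), 2*t*exp(5*t), -t*exp(5*t)]
  [0, 4*t*exp(5*t) + exp(5*t), -2*t*exp(5*t)]
  [0, 8*t*exp(5*t), -4*t*exp(5*t) + exp(5*t)]

Strategy: write A = P · J · P⁻¹ where J is a Jordan canonical form, so e^{tA} = P · e^{tJ} · P⁻¹, and e^{tJ} can be computed block-by-block.

A has Jordan form
J =
  [5, 1, 0]
  [0, 5, 0]
  [0, 0, 5]
(up to reordering of blocks).

Per-block formulas:
  For a 2×2 Jordan block J_2(5): exp(t · J_2(5)) = e^(5t)·(I + t·N), where N is the 2×2 nilpotent shift.
  For a 1×1 block at λ = 5: exp(t · [5]) = [e^(5t)].

After assembling e^{tJ} and conjugating by P, we get:

e^{tA} =
  [exp(5*t), 2*t*exp(5*t), -t*exp(5*t)]
  [0, 4*t*exp(5*t) + exp(5*t), -2*t*exp(5*t)]
  [0, 8*t*exp(5*t), -4*t*exp(5*t) + exp(5*t)]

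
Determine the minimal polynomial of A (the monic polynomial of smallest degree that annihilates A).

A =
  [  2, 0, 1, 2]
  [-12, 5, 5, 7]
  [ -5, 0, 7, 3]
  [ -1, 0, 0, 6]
x^3 - 15*x^2 + 75*x - 125

The characteristic polynomial is χ_A(x) = (x - 5)^4, so the eigenvalues are known. The minimal polynomial is
  m_A(x) = Π_λ (x − λ)^{k_λ}
where k_λ is the size of the *largest* Jordan block for λ (equivalently, the smallest k with (A − λI)^k v = 0 for every generalised eigenvector v of λ).

  λ = 5: largest Jordan block has size 3, contributing (x − 5)^3

So m_A(x) = (x - 5)^3 = x^3 - 15*x^2 + 75*x - 125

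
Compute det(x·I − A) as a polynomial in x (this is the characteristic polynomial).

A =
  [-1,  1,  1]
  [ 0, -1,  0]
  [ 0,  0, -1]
x^3 + 3*x^2 + 3*x + 1

Expanding det(x·I − A) (e.g. by cofactor expansion or by noting that A is similar to its Jordan form J, which has the same characteristic polynomial as A) gives
  χ_A(x) = x^3 + 3*x^2 + 3*x + 1
which factors as (x + 1)^3. The eigenvalues (with algebraic multiplicities) are λ = -1 with multiplicity 3.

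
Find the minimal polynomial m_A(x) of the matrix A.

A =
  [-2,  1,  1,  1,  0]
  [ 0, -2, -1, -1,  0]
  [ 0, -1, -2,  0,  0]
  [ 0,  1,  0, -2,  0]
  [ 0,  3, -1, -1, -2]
x^3 + 6*x^2 + 12*x + 8

The characteristic polynomial is χ_A(x) = (x + 2)^5, so the eigenvalues are known. The minimal polynomial is
  m_A(x) = Π_λ (x − λ)^{k_λ}
where k_λ is the size of the *largest* Jordan block for λ (equivalently, the smallest k with (A − λI)^k v = 0 for every generalised eigenvector v of λ).

  λ = -2: largest Jordan block has size 3, contributing (x + 2)^3

So m_A(x) = (x + 2)^3 = x^3 + 6*x^2 + 12*x + 8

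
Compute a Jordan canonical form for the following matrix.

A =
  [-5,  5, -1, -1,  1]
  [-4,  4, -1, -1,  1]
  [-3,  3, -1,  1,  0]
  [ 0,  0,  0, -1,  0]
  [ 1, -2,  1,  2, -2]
J_2(-1) ⊕ J_2(-1) ⊕ J_1(-1)

The characteristic polynomial is
  det(x·I − A) = x^5 + 5*x^4 + 10*x^3 + 10*x^2 + 5*x + 1 = (x + 1)^5

Eigenvalues and multiplicities (the geometric multiplicity of λ is n − rank(A − λI), which equals the number of Jordan blocks for λ):
  λ = -1: algebraic multiplicity = 5, geometric multiplicity = 3

Determining the block sizes for each eigenvalue:
  λ = -1: with am = 5 and gm = 3, the partition is not yet determined (e.g. several partitions of 5 into 3 parts exist). Let N = A − (-1)·I. Computing rank(N^1) = 2, rank(N^2) = 0; the number of blocks of size ≥ j is rank(N^{j−1}) − rank(N^j), giving [3, 2]. So we have 2 block(s) of size 2, 1 block(s) of size 1 → block sizes [2, 2, 1]

Assembling the blocks gives a Jordan form
J =
  [-1,  1,  0,  0,  0]
  [ 0, -1,  0,  0,  0]
  [ 0,  0, -1,  1,  0]
  [ 0,  0,  0, -1,  0]
  [ 0,  0,  0,  0, -1]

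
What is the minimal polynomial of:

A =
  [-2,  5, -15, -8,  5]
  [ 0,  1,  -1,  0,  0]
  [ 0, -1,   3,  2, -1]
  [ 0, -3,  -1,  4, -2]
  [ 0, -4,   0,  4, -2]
x^5 - 4*x^4 + 16*x^2 - 16*x

The characteristic polynomial is χ_A(x) = x*(x - 2)^3*(x + 2), so the eigenvalues are known. The minimal polynomial is
  m_A(x) = Π_λ (x − λ)^{k_λ}
where k_λ is the size of the *largest* Jordan block for λ (equivalently, the smallest k with (A − λI)^k v = 0 for every generalised eigenvector v of λ).

  λ = -2: largest Jordan block has size 1, contributing (x + 2)
  λ = 0: largest Jordan block has size 1, contributing (x − 0)
  λ = 2: largest Jordan block has size 3, contributing (x − 2)^3

So m_A(x) = x*(x - 2)^3*(x + 2) = x^5 - 4*x^4 + 16*x^2 - 16*x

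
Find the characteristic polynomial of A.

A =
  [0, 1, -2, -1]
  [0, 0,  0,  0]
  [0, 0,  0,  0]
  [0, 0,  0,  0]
x^4

Expanding det(x·I − A) (e.g. by cofactor expansion or by noting that A is similar to its Jordan form J, which has the same characteristic polynomial as A) gives
  χ_A(x) = x^4
which factors as x^4. The eigenvalues (with algebraic multiplicities) are λ = 0 with multiplicity 4.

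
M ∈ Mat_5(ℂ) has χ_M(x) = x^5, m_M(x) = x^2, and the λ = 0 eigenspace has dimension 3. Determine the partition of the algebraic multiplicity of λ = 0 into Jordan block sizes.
Block sizes for λ = 0: [2, 2, 1]

Step 1 — from the characteristic polynomial, algebraic multiplicity of λ = 0 is 5. From dim ker(M − (0)·I) = 3, there are exactly 3 Jordan blocks for λ = 0.
Step 2 — from the minimal polynomial, the factor (x − 0)^2 tells us the largest block for λ = 0 has size 2.
Step 3 — with total size 5, 3 blocks, and largest block 2, the block sizes (in nonincreasing order) are [2, 2, 1].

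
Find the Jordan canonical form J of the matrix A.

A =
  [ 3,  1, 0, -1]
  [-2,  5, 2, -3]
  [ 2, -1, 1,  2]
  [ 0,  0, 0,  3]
J_3(3) ⊕ J_1(3)

The characteristic polynomial is
  det(x·I − A) = x^4 - 12*x^3 + 54*x^2 - 108*x + 81 = (x - 3)^4

Eigenvalues and multiplicities (the geometric multiplicity of λ is n − rank(A − λI), which equals the number of Jordan blocks for λ):
  λ = 3: algebraic multiplicity = 4, geometric multiplicity = 2

Determining the block sizes for each eigenvalue:
  λ = 3: with am = 4 and gm = 2, the partition is not yet determined (e.g. several partitions of 4 into 2 parts exist). Let N = A − (3)·I. Computing rank(N^1) = 2, rank(N^2) = 1, rank(N^3) = 0; the number of blocks of size ≥ j is rank(N^{j−1}) − rank(N^j), giving [2, 1, 1]. So we have 1 block(s) of size 3, 1 block(s) of size 1 → block sizes [3, 1]

Assembling the blocks gives a Jordan form
J =
  [3, 1, 0, 0]
  [0, 3, 1, 0]
  [0, 0, 3, 0]
  [0, 0, 0, 3]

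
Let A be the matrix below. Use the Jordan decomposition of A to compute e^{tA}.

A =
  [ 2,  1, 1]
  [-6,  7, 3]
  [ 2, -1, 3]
e^{tA} =
  [-2*t*exp(4*t) + exp(4*t), t*exp(4*t), t*exp(4*t)]
  [-6*t*exp(4*t), 3*t*exp(4*t) + exp(4*t), 3*t*exp(4*t)]
  [2*t*exp(4*t), -t*exp(4*t), -t*exp(4*t) + exp(4*t)]

Strategy: write A = P · J · P⁻¹ where J is a Jordan canonical form, so e^{tA} = P · e^{tJ} · P⁻¹, and e^{tJ} can be computed block-by-block.

A has Jordan form
J =
  [4, 1, 0]
  [0, 4, 0]
  [0, 0, 4]
(up to reordering of blocks).

Per-block formulas:
  For a 2×2 Jordan block J_2(4): exp(t · J_2(4)) = e^(4t)·(I + t·N), where N is the 2×2 nilpotent shift.
  For a 1×1 block at λ = 4: exp(t · [4]) = [e^(4t)].

After assembling e^{tJ} and conjugating by P, we get:

e^{tA} =
  [-2*t*exp(4*t) + exp(4*t), t*exp(4*t), t*exp(4*t)]
  [-6*t*exp(4*t), 3*t*exp(4*t) + exp(4*t), 3*t*exp(4*t)]
  [2*t*exp(4*t), -t*exp(4*t), -t*exp(4*t) + exp(4*t)]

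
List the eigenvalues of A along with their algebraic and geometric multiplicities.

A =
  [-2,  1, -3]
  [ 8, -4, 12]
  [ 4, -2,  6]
λ = 0: alg = 3, geom = 2

Step 1 — factor the characteristic polynomial to read off the algebraic multiplicities:
  χ_A(x) = x^3

Step 2 — compute geometric multiplicities via the rank-nullity identity g(λ) = n − rank(A − λI):
  rank(A − (0)·I) = 1, so dim ker(A − (0)·I) = n − 1 = 2

Summary:
  λ = 0: algebraic multiplicity = 3, geometric multiplicity = 2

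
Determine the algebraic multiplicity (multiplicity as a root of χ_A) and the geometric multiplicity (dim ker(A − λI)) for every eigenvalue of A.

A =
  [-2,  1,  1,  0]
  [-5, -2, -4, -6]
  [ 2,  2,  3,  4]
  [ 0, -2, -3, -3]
λ = -1: alg = 4, geom = 2

Step 1 — factor the characteristic polynomial to read off the algebraic multiplicities:
  χ_A(x) = (x + 1)^4

Step 2 — compute geometric multiplicities via the rank-nullity identity g(λ) = n − rank(A − λI):
  rank(A − (-1)·I) = 2, so dim ker(A − (-1)·I) = n − 2 = 2

Summary:
  λ = -1: algebraic multiplicity = 4, geometric multiplicity = 2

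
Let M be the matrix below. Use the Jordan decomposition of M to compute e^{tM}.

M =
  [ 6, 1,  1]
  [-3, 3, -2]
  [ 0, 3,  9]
e^{tM} =
  [-3*t^2*exp(6*t)/2 + exp(6*t), t*exp(6*t), t^2*exp(6*t)/2 + t*exp(6*t)]
  [9*t^2*exp(6*t)/2 - 3*t*exp(6*t), -3*t*exp(6*t) + exp(6*t), -3*t^2*exp(6*t)/2 - 2*t*exp(6*t)]
  [-9*t^2*exp(6*t)/2, 3*t*exp(6*t), 3*t^2*exp(6*t)/2 + 3*t*exp(6*t) + exp(6*t)]

Strategy: write M = P · J · P⁻¹ where J is a Jordan canonical form, so e^{tM} = P · e^{tJ} · P⁻¹, and e^{tJ} can be computed block-by-block.

M has Jordan form
J =
  [6, 1, 0]
  [0, 6, 1]
  [0, 0, 6]
(up to reordering of blocks).

Per-block formulas:
  For a 3×3 Jordan block J_3(6): exp(t · J_3(6)) = e^(6t)·(I + t·N + (t^2/2)·N^2), where N is the 3×3 nilpotent shift.

After assembling e^{tJ} and conjugating by P, we get:

e^{tM} =
  [-3*t^2*exp(6*t)/2 + exp(6*t), t*exp(6*t), t^2*exp(6*t)/2 + t*exp(6*t)]
  [9*t^2*exp(6*t)/2 - 3*t*exp(6*t), -3*t*exp(6*t) + exp(6*t), -3*t^2*exp(6*t)/2 - 2*t*exp(6*t)]
  [-9*t^2*exp(6*t)/2, 3*t*exp(6*t), 3*t^2*exp(6*t)/2 + 3*t*exp(6*t) + exp(6*t)]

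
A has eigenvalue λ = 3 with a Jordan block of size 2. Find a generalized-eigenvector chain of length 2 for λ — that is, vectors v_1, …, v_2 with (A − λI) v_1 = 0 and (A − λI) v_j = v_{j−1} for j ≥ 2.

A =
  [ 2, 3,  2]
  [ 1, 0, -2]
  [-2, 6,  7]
A Jordan chain for λ = 3 of length 2:
v_1 = (-1, 1, -2)ᵀ
v_2 = (1, 0, 0)ᵀ

Let N = A − (3)·I. We want v_2 with N^2 v_2 = 0 but N^1 v_2 ≠ 0; then v_{j-1} := N · v_j for j = 2, …, 2.

Pick v_2 = (1, 0, 0)ᵀ.
Then v_1 = N · v_2 = (-1, 1, -2)ᵀ.

Sanity check: (A − (3)·I) v_1 = (0, 0, 0)ᵀ = 0. ✓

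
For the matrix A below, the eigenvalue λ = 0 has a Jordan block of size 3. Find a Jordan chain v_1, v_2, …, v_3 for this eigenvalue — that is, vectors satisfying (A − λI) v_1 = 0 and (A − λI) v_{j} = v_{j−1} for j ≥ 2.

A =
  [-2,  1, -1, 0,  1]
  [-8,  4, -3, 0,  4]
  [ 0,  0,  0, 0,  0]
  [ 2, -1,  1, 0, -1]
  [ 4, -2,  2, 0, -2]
A Jordan chain for λ = 0 of length 3:
v_1 = (1, 4, 0, -1, -2)ᵀ
v_2 = (-1, -3, 0, 1, 2)ᵀ
v_3 = (0, 0, 1, 0, 0)ᵀ

Let N = A − (0)·I. We want v_3 with N^3 v_3 = 0 but N^2 v_3 ≠ 0; then v_{j-1} := N · v_j for j = 3, …, 2.

Pick v_3 = (0, 0, 1, 0, 0)ᵀ.
Then v_2 = N · v_3 = (-1, -3, 0, 1, 2)ᵀ.
Then v_1 = N · v_2 = (1, 4, 0, -1, -2)ᵀ.

Sanity check: (A − (0)·I) v_1 = (0, 0, 0, 0, 0)ᵀ = 0. ✓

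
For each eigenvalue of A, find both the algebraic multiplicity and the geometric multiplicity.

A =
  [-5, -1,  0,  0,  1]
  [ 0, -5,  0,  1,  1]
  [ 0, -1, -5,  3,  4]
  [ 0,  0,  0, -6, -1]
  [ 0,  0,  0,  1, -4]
λ = -5: alg = 5, geom = 3

Step 1 — factor the characteristic polynomial to read off the algebraic multiplicities:
  χ_A(x) = (x + 5)^5

Step 2 — compute geometric multiplicities via the rank-nullity identity g(λ) = n − rank(A − λI):
  rank(A − (-5)·I) = 2, so dim ker(A − (-5)·I) = n − 2 = 3

Summary:
  λ = -5: algebraic multiplicity = 5, geometric multiplicity = 3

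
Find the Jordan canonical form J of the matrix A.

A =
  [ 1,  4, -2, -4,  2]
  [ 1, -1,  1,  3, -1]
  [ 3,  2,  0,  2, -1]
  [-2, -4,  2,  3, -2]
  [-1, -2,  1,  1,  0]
J_1(-1) ⊕ J_3(1) ⊕ J_1(1)

The characteristic polynomial is
  det(x·I − A) = x^5 - 3*x^4 + 2*x^3 + 2*x^2 - 3*x + 1 = (x - 1)^4*(x + 1)

Eigenvalues and multiplicities (the geometric multiplicity of λ is n − rank(A − λI), which equals the number of Jordan blocks for λ):
  λ = -1: algebraic multiplicity = 1, geometric multiplicity = 1
  λ = 1: algebraic multiplicity = 4, geometric multiplicity = 2

Determining the block sizes for each eigenvalue:
  λ = -1: one block (gm = 1), so the single block has size am = 1 → block sizes [1]
  λ = 1: with am = 4 and gm = 2, the partition is not yet determined (e.g. several partitions of 4 into 2 parts exist). Let N = A − (1)·I. Computing rank(N^1) = 3, rank(N^2) = 2, rank(N^3) = 1; the number of blocks of size ≥ j is rank(N^{j−1}) − rank(N^j), giving [2, 1, 1]. So we have 1 block(s) of size 3, 1 block(s) of size 1 → block sizes [3, 1]

Assembling the blocks gives a Jordan form
J =
  [-1, 0, 0, 0, 0]
  [ 0, 1, 1, 0, 0]
  [ 0, 0, 1, 1, 0]
  [ 0, 0, 0, 1, 0]
  [ 0, 0, 0, 0, 1]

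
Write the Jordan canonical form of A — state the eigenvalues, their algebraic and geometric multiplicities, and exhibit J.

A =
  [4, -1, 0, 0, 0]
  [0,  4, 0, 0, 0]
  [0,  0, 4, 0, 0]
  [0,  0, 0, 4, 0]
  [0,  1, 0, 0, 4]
J_2(4) ⊕ J_1(4) ⊕ J_1(4) ⊕ J_1(4)

The characteristic polynomial is
  det(x·I − A) = x^5 - 20*x^4 + 160*x^3 - 640*x^2 + 1280*x - 1024 = (x - 4)^5

Eigenvalues and multiplicities (the geometric multiplicity of λ is n − rank(A − λI), which equals the number of Jordan blocks for λ):
  λ = 4: algebraic multiplicity = 5, geometric multiplicity = 4

Determining the block sizes for each eigenvalue:
  λ = 4: 4 blocks summing to 5 forces exactly one block of size 2 and the rest size 1 → block sizes [2, 1, 1, 1]

Assembling the blocks gives a Jordan form
J =
  [4, 1, 0, 0, 0]
  [0, 4, 0, 0, 0]
  [0, 0, 4, 0, 0]
  [0, 0, 0, 4, 0]
  [0, 0, 0, 0, 4]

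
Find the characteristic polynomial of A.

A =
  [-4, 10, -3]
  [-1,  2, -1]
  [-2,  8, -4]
x^3 + 6*x^2 + 12*x + 8

Expanding det(x·I − A) (e.g. by cofactor expansion or by noting that A is similar to its Jordan form J, which has the same characteristic polynomial as A) gives
  χ_A(x) = x^3 + 6*x^2 + 12*x + 8
which factors as (x + 2)^3. The eigenvalues (with algebraic multiplicities) are λ = -2 with multiplicity 3.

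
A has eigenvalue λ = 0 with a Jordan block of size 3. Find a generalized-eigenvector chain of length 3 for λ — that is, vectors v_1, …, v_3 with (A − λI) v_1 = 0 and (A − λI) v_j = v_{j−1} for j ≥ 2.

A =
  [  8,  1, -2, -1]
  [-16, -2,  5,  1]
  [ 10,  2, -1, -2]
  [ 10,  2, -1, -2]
A Jordan chain for λ = 0 of length 3:
v_1 = (2, -4, 4, 4)ᵀ
v_2 = (4, -6, 8, 8)ᵀ
v_3 = (1, 0, 2, 0)ᵀ

Let N = A − (0)·I. We want v_3 with N^3 v_3 = 0 but N^2 v_3 ≠ 0; then v_{j-1} := N · v_j for j = 3, …, 2.

Pick v_3 = (1, 0, 2, 0)ᵀ.
Then v_2 = N · v_3 = (4, -6, 8, 8)ᵀ.
Then v_1 = N · v_2 = (2, -4, 4, 4)ᵀ.

Sanity check: (A − (0)·I) v_1 = (0, 0, 0, 0)ᵀ = 0. ✓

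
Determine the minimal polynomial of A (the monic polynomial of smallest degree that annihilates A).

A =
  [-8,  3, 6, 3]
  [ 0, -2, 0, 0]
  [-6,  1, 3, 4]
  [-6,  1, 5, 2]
x^3 + 3*x^2 - 4

The characteristic polynomial is χ_A(x) = (x - 1)*(x + 2)^3, so the eigenvalues are known. The minimal polynomial is
  m_A(x) = Π_λ (x − λ)^{k_λ}
where k_λ is the size of the *largest* Jordan block for λ (equivalently, the smallest k with (A − λI)^k v = 0 for every generalised eigenvector v of λ).

  λ = -2: largest Jordan block has size 2, contributing (x + 2)^2
  λ = 1: largest Jordan block has size 1, contributing (x − 1)

So m_A(x) = (x - 1)*(x + 2)^2 = x^3 + 3*x^2 - 4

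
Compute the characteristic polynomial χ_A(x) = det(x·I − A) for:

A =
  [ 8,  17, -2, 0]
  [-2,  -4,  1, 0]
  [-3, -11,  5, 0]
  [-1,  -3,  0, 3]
x^4 - 12*x^3 + 54*x^2 - 108*x + 81

Expanding det(x·I − A) (e.g. by cofactor expansion or by noting that A is similar to its Jordan form J, which has the same characteristic polynomial as A) gives
  χ_A(x) = x^4 - 12*x^3 + 54*x^2 - 108*x + 81
which factors as (x - 3)^4. The eigenvalues (with algebraic multiplicities) are λ = 3 with multiplicity 4.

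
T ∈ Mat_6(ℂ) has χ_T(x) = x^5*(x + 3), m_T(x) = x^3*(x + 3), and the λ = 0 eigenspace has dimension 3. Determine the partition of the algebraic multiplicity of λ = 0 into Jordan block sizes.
Block sizes for λ = 0: [3, 1, 1]

Step 1 — from the characteristic polynomial, algebraic multiplicity of λ = 0 is 5. From dim ker(T − (0)·I) = 3, there are exactly 3 Jordan blocks for λ = 0.
Step 2 — from the minimal polynomial, the factor (x − 0)^3 tells us the largest block for λ = 0 has size 3.
Step 3 — with total size 5, 3 blocks, and largest block 3, the block sizes (in nonincreasing order) are [3, 1, 1].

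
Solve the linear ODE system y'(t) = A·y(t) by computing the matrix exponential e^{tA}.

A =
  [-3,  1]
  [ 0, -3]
e^{tA} =
  [exp(-3*t), t*exp(-3*t)]
  [0, exp(-3*t)]

Strategy: write A = P · J · P⁻¹ where J is a Jordan canonical form, so e^{tA} = P · e^{tJ} · P⁻¹, and e^{tJ} can be computed block-by-block.

A has Jordan form
J =
  [-3,  1]
  [ 0, -3]
(up to reordering of blocks).

Per-block formulas:
  For a 2×2 Jordan block J_2(-3): exp(t · J_2(-3)) = e^(-3t)·(I + t·N), where N is the 2×2 nilpotent shift.

After assembling e^{tJ} and conjugating by P, we get:

e^{tA} =
  [exp(-3*t), t*exp(-3*t)]
  [0, exp(-3*t)]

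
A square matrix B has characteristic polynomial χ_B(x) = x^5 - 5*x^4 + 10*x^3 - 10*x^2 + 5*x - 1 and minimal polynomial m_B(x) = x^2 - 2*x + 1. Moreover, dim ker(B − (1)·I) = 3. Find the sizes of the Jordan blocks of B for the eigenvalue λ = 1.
Block sizes for λ = 1: [2, 2, 1]

Step 1 — from the characteristic polynomial, algebraic multiplicity of λ = 1 is 5. From dim ker(B − (1)·I) = 3, there are exactly 3 Jordan blocks for λ = 1.
Step 2 — from the minimal polynomial, the factor (x − 1)^2 tells us the largest block for λ = 1 has size 2.
Step 3 — with total size 5, 3 blocks, and largest block 2, the block sizes (in nonincreasing order) are [2, 2, 1].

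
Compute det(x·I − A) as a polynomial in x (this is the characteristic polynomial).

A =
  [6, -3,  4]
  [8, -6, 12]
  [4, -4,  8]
x^3 - 8*x^2 + 20*x - 16

Expanding det(x·I − A) (e.g. by cofactor expansion or by noting that A is similar to its Jordan form J, which has the same characteristic polynomial as A) gives
  χ_A(x) = x^3 - 8*x^2 + 20*x - 16
which factors as (x - 4)*(x - 2)^2. The eigenvalues (with algebraic multiplicities) are λ = 2 with multiplicity 2, λ = 4 with multiplicity 1.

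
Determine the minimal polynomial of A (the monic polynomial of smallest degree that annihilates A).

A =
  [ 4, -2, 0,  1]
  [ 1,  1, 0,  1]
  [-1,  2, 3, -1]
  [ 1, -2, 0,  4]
x^2 - 6*x + 9

The characteristic polynomial is χ_A(x) = (x - 3)^4, so the eigenvalues are known. The minimal polynomial is
  m_A(x) = Π_λ (x − λ)^{k_λ}
where k_λ is the size of the *largest* Jordan block for λ (equivalently, the smallest k with (A − λI)^k v = 0 for every generalised eigenvector v of λ).

  λ = 3: largest Jordan block has size 2, contributing (x − 3)^2

So m_A(x) = (x - 3)^2 = x^2 - 6*x + 9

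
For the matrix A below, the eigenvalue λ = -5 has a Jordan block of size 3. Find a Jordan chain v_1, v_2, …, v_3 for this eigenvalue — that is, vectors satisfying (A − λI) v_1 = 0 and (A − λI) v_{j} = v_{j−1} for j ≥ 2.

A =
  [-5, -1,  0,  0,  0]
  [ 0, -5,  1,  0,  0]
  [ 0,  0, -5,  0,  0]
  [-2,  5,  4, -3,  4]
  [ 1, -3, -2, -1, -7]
A Jordan chain for λ = -5 of length 3:
v_1 = (-1, 0, 0, 5, -3)ᵀ
v_2 = (0, 1, 0, 4, -2)ᵀ
v_3 = (0, 0, 1, 0, 0)ᵀ

Let N = A − (-5)·I. We want v_3 with N^3 v_3 = 0 but N^2 v_3 ≠ 0; then v_{j-1} := N · v_j for j = 3, …, 2.

Pick v_3 = (0, 0, 1, 0, 0)ᵀ.
Then v_2 = N · v_3 = (0, 1, 0, 4, -2)ᵀ.
Then v_1 = N · v_2 = (-1, 0, 0, 5, -3)ᵀ.

Sanity check: (A − (-5)·I) v_1 = (0, 0, 0, 0, 0)ᵀ = 0. ✓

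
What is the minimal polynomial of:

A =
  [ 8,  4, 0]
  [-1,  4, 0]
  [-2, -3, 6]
x^3 - 18*x^2 + 108*x - 216

The characteristic polynomial is χ_A(x) = (x - 6)^3, so the eigenvalues are known. The minimal polynomial is
  m_A(x) = Π_λ (x − λ)^{k_λ}
where k_λ is the size of the *largest* Jordan block for λ (equivalently, the smallest k with (A − λI)^k v = 0 for every generalised eigenvector v of λ).

  λ = 6: largest Jordan block has size 3, contributing (x − 6)^3

So m_A(x) = (x - 6)^3 = x^3 - 18*x^2 + 108*x - 216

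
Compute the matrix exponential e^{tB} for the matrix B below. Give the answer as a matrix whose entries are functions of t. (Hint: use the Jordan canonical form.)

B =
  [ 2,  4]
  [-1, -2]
e^{tB} =
  [2*t + 1, 4*t]
  [-t, 1 - 2*t]

Strategy: write B = P · J · P⁻¹ where J is a Jordan canonical form, so e^{tB} = P · e^{tJ} · P⁻¹, and e^{tJ} can be computed block-by-block.

B has Jordan form
J =
  [0, 1]
  [0, 0]
(up to reordering of blocks).

Per-block formulas:
  For a 2×2 Jordan block J_2(0): exp(t · J_2(0)) = e^(0t)·(I + t·N), where N is the 2×2 nilpotent shift.

After assembling e^{tJ} and conjugating by P, we get:

e^{tB} =
  [2*t + 1, 4*t]
  [-t, 1 - 2*t]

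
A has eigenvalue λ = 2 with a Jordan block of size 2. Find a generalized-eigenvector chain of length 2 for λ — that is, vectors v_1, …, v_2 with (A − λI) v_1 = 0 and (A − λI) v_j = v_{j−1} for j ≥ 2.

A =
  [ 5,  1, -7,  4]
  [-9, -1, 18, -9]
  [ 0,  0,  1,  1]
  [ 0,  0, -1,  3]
A Jordan chain for λ = 2 of length 2:
v_1 = (3, -9, 0, 0)ᵀ
v_2 = (1, 0, 0, 0)ᵀ

Let N = A − (2)·I. We want v_2 with N^2 v_2 = 0 but N^1 v_2 ≠ 0; then v_{j-1} := N · v_j for j = 2, …, 2.

Pick v_2 = (1, 0, 0, 0)ᵀ.
Then v_1 = N · v_2 = (3, -9, 0, 0)ᵀ.

Sanity check: (A − (2)·I) v_1 = (0, 0, 0, 0)ᵀ = 0. ✓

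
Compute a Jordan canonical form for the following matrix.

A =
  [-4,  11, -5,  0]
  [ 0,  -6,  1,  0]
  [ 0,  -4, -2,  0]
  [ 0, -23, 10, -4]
J_3(-4) ⊕ J_1(-4)

The characteristic polynomial is
  det(x·I − A) = x^4 + 16*x^3 + 96*x^2 + 256*x + 256 = (x + 4)^4

Eigenvalues and multiplicities (the geometric multiplicity of λ is n − rank(A − λI), which equals the number of Jordan blocks for λ):
  λ = -4: algebraic multiplicity = 4, geometric multiplicity = 2

Determining the block sizes for each eigenvalue:
  λ = -4: with am = 4 and gm = 2, the partition is not yet determined (e.g. several partitions of 4 into 2 parts exist). Let N = A − (-4)·I. Computing rank(N^1) = 2, rank(N^2) = 1, rank(N^3) = 0; the number of blocks of size ≥ j is rank(N^{j−1}) − rank(N^j), giving [2, 1, 1]. So we have 1 block(s) of size 3, 1 block(s) of size 1 → block sizes [3, 1]

Assembling the blocks gives a Jordan form
J =
  [-4,  1,  0,  0]
  [ 0, -4,  1,  0]
  [ 0,  0, -4,  0]
  [ 0,  0,  0, -4]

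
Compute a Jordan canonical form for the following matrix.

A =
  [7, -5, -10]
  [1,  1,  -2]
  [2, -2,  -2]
J_2(2) ⊕ J_1(2)

The characteristic polynomial is
  det(x·I − A) = x^3 - 6*x^2 + 12*x - 8 = (x - 2)^3

Eigenvalues and multiplicities (the geometric multiplicity of λ is n − rank(A − λI), which equals the number of Jordan blocks for λ):
  λ = 2: algebraic multiplicity = 3, geometric multiplicity = 2

Determining the block sizes for each eigenvalue:
  λ = 2: 2 blocks summing to 3 forces exactly one block of size 2 and the rest size 1 → block sizes [2, 1]

Assembling the blocks gives a Jordan form
J =
  [2, 1, 0]
  [0, 2, 0]
  [0, 0, 2]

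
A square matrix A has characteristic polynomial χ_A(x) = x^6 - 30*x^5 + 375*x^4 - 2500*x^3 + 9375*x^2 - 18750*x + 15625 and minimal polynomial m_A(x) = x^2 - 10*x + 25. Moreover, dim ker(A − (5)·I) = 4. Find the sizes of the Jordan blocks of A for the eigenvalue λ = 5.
Block sizes for λ = 5: [2, 2, 1, 1]

Step 1 — from the characteristic polynomial, algebraic multiplicity of λ = 5 is 6. From dim ker(A − (5)·I) = 4, there are exactly 4 Jordan blocks for λ = 5.
Step 2 — from the minimal polynomial, the factor (x − 5)^2 tells us the largest block for λ = 5 has size 2.
Step 3 — with total size 6, 4 blocks, and largest block 2, the block sizes (in nonincreasing order) are [2, 2, 1, 1].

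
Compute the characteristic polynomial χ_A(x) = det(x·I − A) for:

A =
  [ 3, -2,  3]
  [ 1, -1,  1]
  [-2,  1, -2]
x^3

Expanding det(x·I − A) (e.g. by cofactor expansion or by noting that A is similar to its Jordan form J, which has the same characteristic polynomial as A) gives
  χ_A(x) = x^3
which factors as x^3. The eigenvalues (with algebraic multiplicities) are λ = 0 with multiplicity 3.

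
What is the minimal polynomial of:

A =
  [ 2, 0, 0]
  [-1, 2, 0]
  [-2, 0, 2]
x^2 - 4*x + 4

The characteristic polynomial is χ_A(x) = (x - 2)^3, so the eigenvalues are known. The minimal polynomial is
  m_A(x) = Π_λ (x − λ)^{k_λ}
where k_λ is the size of the *largest* Jordan block for λ (equivalently, the smallest k with (A − λI)^k v = 0 for every generalised eigenvector v of λ).

  λ = 2: largest Jordan block has size 2, contributing (x − 2)^2

So m_A(x) = (x - 2)^2 = x^2 - 4*x + 4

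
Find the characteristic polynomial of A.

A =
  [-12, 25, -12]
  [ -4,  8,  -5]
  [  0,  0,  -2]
x^3 + 6*x^2 + 12*x + 8

Expanding det(x·I − A) (e.g. by cofactor expansion or by noting that A is similar to its Jordan form J, which has the same characteristic polynomial as A) gives
  χ_A(x) = x^3 + 6*x^2 + 12*x + 8
which factors as (x + 2)^3. The eigenvalues (with algebraic multiplicities) are λ = -2 with multiplicity 3.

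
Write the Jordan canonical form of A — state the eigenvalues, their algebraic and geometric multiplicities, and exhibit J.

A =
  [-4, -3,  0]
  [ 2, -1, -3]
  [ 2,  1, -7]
J_3(-4)

The characteristic polynomial is
  det(x·I − A) = x^3 + 12*x^2 + 48*x + 64 = (x + 4)^3

Eigenvalues and multiplicities (the geometric multiplicity of λ is n − rank(A − λI), which equals the number of Jordan blocks for λ):
  λ = -4: algebraic multiplicity = 3, geometric multiplicity = 1

Determining the block sizes for each eigenvalue:
  λ = -4: one block (gm = 1), so the single block has size am = 3 → block sizes [3]

Assembling the blocks gives a Jordan form
J =
  [-4,  1,  0]
  [ 0, -4,  1]
  [ 0,  0, -4]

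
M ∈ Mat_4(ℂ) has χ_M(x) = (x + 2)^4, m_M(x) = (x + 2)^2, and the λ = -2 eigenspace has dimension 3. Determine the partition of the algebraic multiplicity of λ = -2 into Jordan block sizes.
Block sizes for λ = -2: [2, 1, 1]

Step 1 — from the characteristic polynomial, algebraic multiplicity of λ = -2 is 4. From dim ker(M − (-2)·I) = 3, there are exactly 3 Jordan blocks for λ = -2.
Step 2 — from the minimal polynomial, the factor (x + 2)^2 tells us the largest block for λ = -2 has size 2.
Step 3 — with total size 4, 3 blocks, and largest block 2, the block sizes (in nonincreasing order) are [2, 1, 1].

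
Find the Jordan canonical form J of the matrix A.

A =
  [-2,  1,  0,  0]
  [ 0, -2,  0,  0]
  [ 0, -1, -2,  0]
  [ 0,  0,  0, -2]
J_2(-2) ⊕ J_1(-2) ⊕ J_1(-2)

The characteristic polynomial is
  det(x·I − A) = x^4 + 8*x^3 + 24*x^2 + 32*x + 16 = (x + 2)^4

Eigenvalues and multiplicities (the geometric multiplicity of λ is n − rank(A − λI), which equals the number of Jordan blocks for λ):
  λ = -2: algebraic multiplicity = 4, geometric multiplicity = 3

Determining the block sizes for each eigenvalue:
  λ = -2: 3 blocks summing to 4 forces exactly one block of size 2 and the rest size 1 → block sizes [2, 1, 1]

Assembling the blocks gives a Jordan form
J =
  [-2,  1,  0,  0]
  [ 0, -2,  0,  0]
  [ 0,  0, -2,  0]
  [ 0,  0,  0, -2]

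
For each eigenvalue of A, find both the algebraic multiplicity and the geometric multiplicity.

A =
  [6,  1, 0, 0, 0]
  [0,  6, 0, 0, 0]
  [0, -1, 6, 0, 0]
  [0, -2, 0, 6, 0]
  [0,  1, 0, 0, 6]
λ = 6: alg = 5, geom = 4

Step 1 — factor the characteristic polynomial to read off the algebraic multiplicities:
  χ_A(x) = (x - 6)^5

Step 2 — compute geometric multiplicities via the rank-nullity identity g(λ) = n − rank(A − λI):
  rank(A − (6)·I) = 1, so dim ker(A − (6)·I) = n − 1 = 4

Summary:
  λ = 6: algebraic multiplicity = 5, geometric multiplicity = 4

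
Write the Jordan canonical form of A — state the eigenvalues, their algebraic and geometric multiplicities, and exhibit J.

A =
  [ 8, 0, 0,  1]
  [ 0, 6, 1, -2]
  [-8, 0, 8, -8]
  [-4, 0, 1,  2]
J_3(6) ⊕ J_1(6)

The characteristic polynomial is
  det(x·I − A) = x^4 - 24*x^3 + 216*x^2 - 864*x + 1296 = (x - 6)^4

Eigenvalues and multiplicities (the geometric multiplicity of λ is n − rank(A − λI), which equals the number of Jordan blocks for λ):
  λ = 6: algebraic multiplicity = 4, geometric multiplicity = 2

Determining the block sizes for each eigenvalue:
  λ = 6: with am = 4 and gm = 2, the partition is not yet determined (e.g. several partitions of 4 into 2 parts exist). Let N = A − (6)·I. Computing rank(N^1) = 2, rank(N^2) = 1, rank(N^3) = 0; the number of blocks of size ≥ j is rank(N^{j−1}) − rank(N^j), giving [2, 1, 1]. So we have 1 block(s) of size 3, 1 block(s) of size 1 → block sizes [3, 1]

Assembling the blocks gives a Jordan form
J =
  [6, 1, 0, 0]
  [0, 6, 1, 0]
  [0, 0, 6, 0]
  [0, 0, 0, 6]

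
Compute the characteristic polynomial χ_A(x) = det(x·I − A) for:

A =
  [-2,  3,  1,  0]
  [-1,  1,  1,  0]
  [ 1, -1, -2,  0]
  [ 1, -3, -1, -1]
x^4 + 4*x^3 + 6*x^2 + 4*x + 1

Expanding det(x·I − A) (e.g. by cofactor expansion or by noting that A is similar to its Jordan form J, which has the same characteristic polynomial as A) gives
  χ_A(x) = x^4 + 4*x^3 + 6*x^2 + 4*x + 1
which factors as (x + 1)^4. The eigenvalues (with algebraic multiplicities) are λ = -1 with multiplicity 4.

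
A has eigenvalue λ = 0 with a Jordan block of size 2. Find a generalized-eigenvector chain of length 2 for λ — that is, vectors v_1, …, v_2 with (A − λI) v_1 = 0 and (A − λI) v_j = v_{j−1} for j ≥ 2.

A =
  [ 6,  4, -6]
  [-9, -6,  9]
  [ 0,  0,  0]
A Jordan chain for λ = 0 of length 2:
v_1 = (6, -9, 0)ᵀ
v_2 = (1, 0, 0)ᵀ

Let N = A − (0)·I. We want v_2 with N^2 v_2 = 0 but N^1 v_2 ≠ 0; then v_{j-1} := N · v_j for j = 2, …, 2.

Pick v_2 = (1, 0, 0)ᵀ.
Then v_1 = N · v_2 = (6, -9, 0)ᵀ.

Sanity check: (A − (0)·I) v_1 = (0, 0, 0)ᵀ = 0. ✓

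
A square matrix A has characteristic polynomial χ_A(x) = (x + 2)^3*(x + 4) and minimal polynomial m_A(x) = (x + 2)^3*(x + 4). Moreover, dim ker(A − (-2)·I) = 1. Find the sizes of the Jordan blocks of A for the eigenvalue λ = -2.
Block sizes for λ = -2: [3]

Step 1 — from the characteristic polynomial, algebraic multiplicity of λ = -2 is 3. From dim ker(A − (-2)·I) = 1, there are exactly 1 Jordan blocks for λ = -2.
Step 2 — from the minimal polynomial, the factor (x + 2)^3 tells us the largest block for λ = -2 has size 3.
Step 3 — with total size 3, 1 blocks, and largest block 3, the block sizes (in nonincreasing order) are [3].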